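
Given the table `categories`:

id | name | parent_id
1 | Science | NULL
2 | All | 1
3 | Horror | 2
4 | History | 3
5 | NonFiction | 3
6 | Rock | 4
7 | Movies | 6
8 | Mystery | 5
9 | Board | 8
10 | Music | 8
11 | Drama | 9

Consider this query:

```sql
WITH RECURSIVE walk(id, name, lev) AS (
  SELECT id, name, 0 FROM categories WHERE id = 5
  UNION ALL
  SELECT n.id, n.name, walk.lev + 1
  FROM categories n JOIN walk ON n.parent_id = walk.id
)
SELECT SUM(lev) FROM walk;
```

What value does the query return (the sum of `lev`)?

Base: id=5 (NonFiction) at lev 0.
Iteration 1: rows with parent_id in {5} -> Mystery (id 8, lev 1).
Iteration 2: rows with parent_id in {8} -> Board (id 9, lev 2), Music (id 10, lev 2).
Iteration 3: rows with parent_id in {9,10} -> Drama (id 11, lev 3).
Iteration 4: no rows with parent_id in {11}; recursion stops.
SUM(lev) = 0 + 1 + 2 + 2 + 3 = 8.

8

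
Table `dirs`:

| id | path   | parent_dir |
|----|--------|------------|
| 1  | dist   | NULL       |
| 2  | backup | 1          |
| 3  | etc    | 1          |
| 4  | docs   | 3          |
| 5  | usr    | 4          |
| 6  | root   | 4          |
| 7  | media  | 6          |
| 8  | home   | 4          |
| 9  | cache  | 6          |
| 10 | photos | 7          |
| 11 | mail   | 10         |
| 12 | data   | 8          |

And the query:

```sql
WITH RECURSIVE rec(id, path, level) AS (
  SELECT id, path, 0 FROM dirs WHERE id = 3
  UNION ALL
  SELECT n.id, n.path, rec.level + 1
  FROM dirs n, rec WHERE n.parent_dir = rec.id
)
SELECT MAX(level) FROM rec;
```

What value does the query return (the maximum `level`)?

5

Base: id=3 (etc) at level 0.
Iteration 1: rows with parent_dir in {3} -> docs (id 4, level 1).
Iteration 2: rows with parent_dir in {4} -> usr (id 5, level 2), root (id 6, level 2), home (id 8, level 2).
Iteration 3: rows with parent_dir in {5,6,8} -> media (id 7, level 3), cache (id 9, level 3), data (id 12, level 3).
Iteration 4: rows with parent_dir in {7,9,12} -> photos (id 10, level 4).
Iteration 5: rows with parent_dir in {10} -> mail (id 11, level 5).
Iteration 6: no rows with parent_dir in {11}; recursion stops.
level values: 0, 1, 2, 2, 2, 3, 3, 3, 4, 5; the maximum is 5.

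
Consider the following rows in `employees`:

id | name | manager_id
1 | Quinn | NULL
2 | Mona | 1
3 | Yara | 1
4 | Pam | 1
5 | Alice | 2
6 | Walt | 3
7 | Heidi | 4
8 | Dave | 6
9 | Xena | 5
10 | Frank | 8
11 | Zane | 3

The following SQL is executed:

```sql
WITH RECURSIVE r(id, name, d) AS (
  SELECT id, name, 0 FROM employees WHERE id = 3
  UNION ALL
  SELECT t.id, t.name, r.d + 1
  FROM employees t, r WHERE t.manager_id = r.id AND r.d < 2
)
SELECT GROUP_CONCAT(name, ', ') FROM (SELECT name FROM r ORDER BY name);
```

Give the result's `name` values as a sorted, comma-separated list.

Dave, Walt, Yara, Zane

Base: id=3 (Yara) at d 0.
Iteration 1: rows with manager_id in {3} -> Walt (id 6, d 1), Zane (id 11, d 1).
Iteration 2: rows with manager_id in {6,11} -> Dave (id 8, d 2).
Iteration 3: d < 2 fails for all current rows; recursion stops.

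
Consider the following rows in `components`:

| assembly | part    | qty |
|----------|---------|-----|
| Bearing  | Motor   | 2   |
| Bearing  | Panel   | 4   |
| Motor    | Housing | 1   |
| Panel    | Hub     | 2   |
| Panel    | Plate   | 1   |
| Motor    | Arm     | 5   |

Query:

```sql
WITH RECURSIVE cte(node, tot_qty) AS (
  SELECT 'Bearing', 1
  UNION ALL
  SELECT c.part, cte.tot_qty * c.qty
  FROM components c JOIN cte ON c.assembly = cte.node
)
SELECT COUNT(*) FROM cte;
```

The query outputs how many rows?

7

Base: (Bearing, tot_qty=1).
Iteration 1: components of {Bearing} -> Motor = 1*2 = 2, Panel = 1*4 = 4.
Iteration 2: components of {Motor,Panel} -> Arm = 2*5 = 10, Housing = 2*1 = 2, Hub = 4*2 = 8, Plate = 4*1 = 4.
Iteration 3: no further components; recursion stops.
Total rows emitted: 7.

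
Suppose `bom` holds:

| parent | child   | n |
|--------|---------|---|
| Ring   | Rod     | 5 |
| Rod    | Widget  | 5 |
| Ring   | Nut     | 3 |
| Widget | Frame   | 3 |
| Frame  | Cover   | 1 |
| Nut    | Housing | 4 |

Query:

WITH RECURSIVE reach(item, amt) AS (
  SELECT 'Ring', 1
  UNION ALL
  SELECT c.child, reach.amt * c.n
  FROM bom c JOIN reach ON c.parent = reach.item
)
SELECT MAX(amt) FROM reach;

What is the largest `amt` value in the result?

Base: (Ring, amt=1).
Iteration 1: components of {Ring} -> Nut = 1*3 = 3, Rod = 1*5 = 5.
Iteration 2: components of {Nut,Rod} -> Housing = 3*4 = 12, Widget = 5*5 = 25.
Iteration 3: components of {Housing,Widget} -> Frame = 25*3 = 75.
Iteration 4: components of {Frame} -> Cover = 75*1 = 75.
Iteration 5: no further components; recursion stops.
amt values: 1, 5, 3, 25, 12, 75, 75; the maximum is 75.

75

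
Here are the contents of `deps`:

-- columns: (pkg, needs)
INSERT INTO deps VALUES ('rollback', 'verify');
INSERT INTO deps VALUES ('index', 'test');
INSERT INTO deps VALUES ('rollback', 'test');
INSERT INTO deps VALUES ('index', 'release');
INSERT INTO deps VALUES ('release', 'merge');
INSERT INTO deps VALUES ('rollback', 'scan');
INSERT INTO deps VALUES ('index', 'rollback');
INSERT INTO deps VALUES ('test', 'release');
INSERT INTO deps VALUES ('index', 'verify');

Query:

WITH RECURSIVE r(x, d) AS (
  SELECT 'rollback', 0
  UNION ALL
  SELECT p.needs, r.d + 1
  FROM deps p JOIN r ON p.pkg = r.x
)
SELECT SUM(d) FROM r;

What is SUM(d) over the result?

Base: (rollback, d=0).
Iteration 1: edges from {rollback} -> (scan, d=1), (test, d=1), (verify, d=1).
Iteration 2: edges from {scan,test,verify} -> (release, d=2).
Iteration 3: edges from {release} -> (merge, d=3).
Iteration 4: no outgoing edges from {merge}; recursion stops.
SUM(d) = 0 + 1 + 1 + 1 + 2 + 3 = 8.

8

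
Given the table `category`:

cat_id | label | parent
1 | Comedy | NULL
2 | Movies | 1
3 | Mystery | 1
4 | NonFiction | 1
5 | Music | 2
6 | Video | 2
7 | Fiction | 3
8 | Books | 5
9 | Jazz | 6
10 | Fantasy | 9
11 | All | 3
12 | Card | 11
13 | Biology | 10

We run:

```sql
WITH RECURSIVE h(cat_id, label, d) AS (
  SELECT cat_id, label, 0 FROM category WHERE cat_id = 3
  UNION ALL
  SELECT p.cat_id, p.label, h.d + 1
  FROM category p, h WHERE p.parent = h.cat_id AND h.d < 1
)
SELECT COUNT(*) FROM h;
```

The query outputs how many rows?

3

Base: cat_id=3 (Mystery) at d 0.
Iteration 1: rows with parent in {3} -> Fiction (id 7, d 1), All (id 11, d 1).
Iteration 2: d < 1 fails for all current rows; recursion stops.
Total rows emitted: 3.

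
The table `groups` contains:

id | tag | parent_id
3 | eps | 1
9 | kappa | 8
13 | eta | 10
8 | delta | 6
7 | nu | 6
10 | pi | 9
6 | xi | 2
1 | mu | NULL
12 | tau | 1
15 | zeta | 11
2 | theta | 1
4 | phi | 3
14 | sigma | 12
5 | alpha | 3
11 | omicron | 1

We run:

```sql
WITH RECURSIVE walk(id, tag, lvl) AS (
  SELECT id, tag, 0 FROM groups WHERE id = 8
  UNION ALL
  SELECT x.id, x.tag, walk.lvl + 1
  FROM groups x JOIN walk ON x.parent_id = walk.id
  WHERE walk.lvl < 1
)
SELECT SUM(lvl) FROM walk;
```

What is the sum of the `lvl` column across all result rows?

Base: id=8 (delta) at lvl 0.
Iteration 1: rows with parent_id in {8} -> kappa (id 9, lvl 1).
Iteration 2: lvl < 1 fails for all current rows; recursion stops.
SUM(lvl) = 0 + 1 = 1.

1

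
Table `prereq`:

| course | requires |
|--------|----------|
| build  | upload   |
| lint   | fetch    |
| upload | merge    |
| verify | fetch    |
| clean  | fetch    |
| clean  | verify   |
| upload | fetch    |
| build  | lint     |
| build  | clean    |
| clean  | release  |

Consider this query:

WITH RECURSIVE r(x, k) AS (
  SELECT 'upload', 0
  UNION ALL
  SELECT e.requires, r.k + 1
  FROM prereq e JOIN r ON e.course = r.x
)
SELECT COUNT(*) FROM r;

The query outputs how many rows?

Base: (upload, k=0).
Iteration 1: edges from {upload} -> (fetch, k=1), (merge, k=1).
Iteration 2: no outgoing edges from {fetch,merge}; recursion stops.
Total rows emitted: 3.

3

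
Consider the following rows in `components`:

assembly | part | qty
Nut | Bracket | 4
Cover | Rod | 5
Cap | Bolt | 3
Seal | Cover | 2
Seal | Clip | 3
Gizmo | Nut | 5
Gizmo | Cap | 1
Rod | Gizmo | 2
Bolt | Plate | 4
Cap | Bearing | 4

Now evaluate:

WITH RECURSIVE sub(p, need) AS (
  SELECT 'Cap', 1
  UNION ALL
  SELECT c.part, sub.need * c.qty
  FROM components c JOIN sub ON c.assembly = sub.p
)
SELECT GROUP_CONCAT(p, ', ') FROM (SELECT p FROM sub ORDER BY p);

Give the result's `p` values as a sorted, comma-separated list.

Base: (Cap, need=1).
Iteration 1: components of {Cap} -> Bearing = 1*4 = 4, Bolt = 1*3 = 3.
Iteration 2: components of {Bearing,Bolt} -> Plate = 3*4 = 12.
Iteration 3: no further components; recursion stops.

Bearing, Bolt, Cap, Plate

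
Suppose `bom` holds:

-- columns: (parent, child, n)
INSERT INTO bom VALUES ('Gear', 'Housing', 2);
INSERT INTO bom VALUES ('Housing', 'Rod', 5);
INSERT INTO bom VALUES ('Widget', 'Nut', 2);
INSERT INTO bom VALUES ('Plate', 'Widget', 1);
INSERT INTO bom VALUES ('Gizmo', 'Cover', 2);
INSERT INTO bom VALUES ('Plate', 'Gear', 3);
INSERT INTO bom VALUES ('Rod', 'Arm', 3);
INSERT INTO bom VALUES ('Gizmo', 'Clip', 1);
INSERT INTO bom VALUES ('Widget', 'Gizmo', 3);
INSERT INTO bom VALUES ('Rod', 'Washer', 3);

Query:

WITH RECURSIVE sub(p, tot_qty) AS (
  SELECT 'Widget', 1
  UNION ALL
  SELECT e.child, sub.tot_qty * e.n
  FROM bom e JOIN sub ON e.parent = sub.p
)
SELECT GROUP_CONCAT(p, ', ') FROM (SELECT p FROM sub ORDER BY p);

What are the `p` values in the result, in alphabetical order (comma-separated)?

Base: (Widget, tot_qty=1).
Iteration 1: components of {Widget} -> Gizmo = 1*3 = 3, Nut = 1*2 = 2.
Iteration 2: components of {Gizmo,Nut} -> Clip = 3*1 = 3, Cover = 3*2 = 6.
Iteration 3: no further components; recursion stops.

Clip, Cover, Gizmo, Nut, Widget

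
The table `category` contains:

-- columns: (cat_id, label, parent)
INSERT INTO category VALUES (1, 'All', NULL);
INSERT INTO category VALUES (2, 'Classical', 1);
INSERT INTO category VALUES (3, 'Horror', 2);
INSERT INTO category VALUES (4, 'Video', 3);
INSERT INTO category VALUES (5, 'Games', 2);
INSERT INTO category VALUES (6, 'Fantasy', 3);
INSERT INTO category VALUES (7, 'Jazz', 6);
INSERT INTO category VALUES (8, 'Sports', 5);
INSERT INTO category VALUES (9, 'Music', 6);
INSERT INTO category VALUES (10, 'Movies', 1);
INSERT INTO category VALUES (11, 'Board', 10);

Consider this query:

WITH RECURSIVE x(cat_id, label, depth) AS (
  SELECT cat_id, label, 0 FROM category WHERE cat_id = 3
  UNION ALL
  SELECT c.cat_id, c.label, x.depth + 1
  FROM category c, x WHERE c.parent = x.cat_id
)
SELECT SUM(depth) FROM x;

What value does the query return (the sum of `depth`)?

Base: cat_id=3 (Horror) at depth 0.
Iteration 1: rows with parent in {3} -> Video (id 4, depth 1), Fantasy (id 6, depth 1).
Iteration 2: rows with parent in {4,6} -> Jazz (id 7, depth 2), Music (id 9, depth 2).
Iteration 3: no rows with parent in {7,9}; recursion stops.
SUM(depth) = 0 + 1 + 1 + 2 + 2 = 6.

6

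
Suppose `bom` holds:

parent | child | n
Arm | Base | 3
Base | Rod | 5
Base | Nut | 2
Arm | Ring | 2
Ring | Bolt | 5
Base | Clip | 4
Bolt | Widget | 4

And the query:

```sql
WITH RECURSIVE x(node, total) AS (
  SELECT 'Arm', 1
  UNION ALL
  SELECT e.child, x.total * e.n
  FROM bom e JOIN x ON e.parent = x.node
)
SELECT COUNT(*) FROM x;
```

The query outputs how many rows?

Base: (Arm, total=1).
Iteration 1: components of {Arm} -> Base = 1*3 = 3, Ring = 1*2 = 2.
Iteration 2: components of {Base,Ring} -> Bolt = 2*5 = 10, Clip = 3*4 = 12, Nut = 3*2 = 6, Rod = 3*5 = 15.
Iteration 3: components of {Bolt,Clip,Nut,Rod} -> Widget = 10*4 = 40.
Iteration 4: no further components; recursion stops.
Total rows emitted: 8.

8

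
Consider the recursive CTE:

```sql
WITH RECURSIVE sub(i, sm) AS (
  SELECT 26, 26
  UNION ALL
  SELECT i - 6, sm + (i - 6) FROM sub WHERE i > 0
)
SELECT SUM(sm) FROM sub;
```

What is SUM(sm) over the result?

336

Base: i=26, sm=26.
Iteration 1: 26 > 0 holds -> i = 26 - 6 = 20, sm = 26 + 20 = 46.
Iteration 2: 20 > 0 holds -> i = 20 - 6 = 14, sm = 46 + 14 = 60.
Iteration 3: 14 > 0 holds -> i = 14 - 6 = 8, sm = 60 + 8 = 68.
Iteration 4: 8 > 0 holds -> i = 8 - 6 = 2, sm = 68 + 2 = 70.
Iteration 5: 2 > 0 holds -> i = 2 - 6 = -4, sm = 70 + -4 = 66.
Iteration 6: -4 > 0 fails; recursion stops.
SUM(sm) = 26 + 46 + 60 + 68 + 70 + 66 = 336.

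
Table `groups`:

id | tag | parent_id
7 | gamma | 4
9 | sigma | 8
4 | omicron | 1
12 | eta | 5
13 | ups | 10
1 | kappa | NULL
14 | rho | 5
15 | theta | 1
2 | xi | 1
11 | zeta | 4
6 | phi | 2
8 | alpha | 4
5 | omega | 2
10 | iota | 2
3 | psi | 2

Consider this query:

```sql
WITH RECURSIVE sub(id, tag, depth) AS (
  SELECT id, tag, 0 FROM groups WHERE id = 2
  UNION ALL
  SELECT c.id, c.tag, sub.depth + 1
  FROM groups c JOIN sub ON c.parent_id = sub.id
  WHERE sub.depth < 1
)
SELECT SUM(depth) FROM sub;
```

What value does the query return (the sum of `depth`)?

4

Base: id=2 (xi) at depth 0.
Iteration 1: rows with parent_id in {2} -> psi (id 3, depth 1), omega (id 5, depth 1), phi (id 6, depth 1), iota (id 10, depth 1).
Iteration 2: depth < 1 fails for all current rows; recursion stops.
SUM(depth) = 0 + 1 + 1 + 1 + 1 = 4.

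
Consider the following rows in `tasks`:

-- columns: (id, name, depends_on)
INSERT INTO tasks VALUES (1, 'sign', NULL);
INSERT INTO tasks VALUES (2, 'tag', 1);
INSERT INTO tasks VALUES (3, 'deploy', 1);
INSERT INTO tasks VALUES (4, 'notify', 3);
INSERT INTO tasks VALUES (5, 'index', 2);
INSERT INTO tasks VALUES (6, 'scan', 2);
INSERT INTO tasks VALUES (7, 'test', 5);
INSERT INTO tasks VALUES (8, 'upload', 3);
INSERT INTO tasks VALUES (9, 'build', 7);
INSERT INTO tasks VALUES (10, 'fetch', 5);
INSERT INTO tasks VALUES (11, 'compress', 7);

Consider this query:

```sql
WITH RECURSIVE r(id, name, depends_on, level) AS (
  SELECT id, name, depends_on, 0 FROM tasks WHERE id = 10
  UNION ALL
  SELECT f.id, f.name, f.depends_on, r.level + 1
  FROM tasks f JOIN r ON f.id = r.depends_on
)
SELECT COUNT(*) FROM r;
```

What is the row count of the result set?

Base: id=10 (fetch), depends_on=5, level 0.
Iteration 1: join on id=5 -> index (id 5, depends_on=2, level 1).
Iteration 2: join on id=2 -> tag (id 2, depends_on=1, level 2).
Iteration 3: join on id=1 -> sign (id 1, depends_on=NULL, level 3).
Iteration 4: depends_on is NULL; no match; recursion stops.
Total rows emitted: 4.

4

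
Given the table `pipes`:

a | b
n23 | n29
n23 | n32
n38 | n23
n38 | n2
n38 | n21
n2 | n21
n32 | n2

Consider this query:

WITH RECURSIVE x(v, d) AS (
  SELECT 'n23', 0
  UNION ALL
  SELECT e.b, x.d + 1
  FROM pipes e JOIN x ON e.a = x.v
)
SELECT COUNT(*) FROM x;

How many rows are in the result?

5

Base: (n23, d=0).
Iteration 1: edges from {n23} -> (n29, d=1), (n32, d=1).
Iteration 2: edges from {n29,n32} -> (n2, d=2).
Iteration 3: edges from {n2} -> (n21, d=3).
Iteration 4: no outgoing edges from {n21}; recursion stops.
Total rows emitted: 5.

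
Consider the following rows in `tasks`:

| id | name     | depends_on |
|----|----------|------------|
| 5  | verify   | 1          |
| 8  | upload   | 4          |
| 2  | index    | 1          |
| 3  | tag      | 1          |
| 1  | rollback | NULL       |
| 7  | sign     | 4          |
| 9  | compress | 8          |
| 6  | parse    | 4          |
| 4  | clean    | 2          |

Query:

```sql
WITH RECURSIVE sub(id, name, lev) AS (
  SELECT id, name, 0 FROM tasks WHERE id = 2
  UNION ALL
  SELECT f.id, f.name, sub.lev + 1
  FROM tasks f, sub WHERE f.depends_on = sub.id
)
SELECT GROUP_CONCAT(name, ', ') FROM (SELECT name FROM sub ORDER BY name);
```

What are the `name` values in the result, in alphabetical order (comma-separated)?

clean, compress, index, parse, sign, upload

Base: id=2 (index) at lev 0.
Iteration 1: rows with depends_on in {2} -> clean (id 4, lev 1).
Iteration 2: rows with depends_on in {4} -> parse (id 6, lev 2), sign (id 7, lev 2), upload (id 8, lev 2).
Iteration 3: rows with depends_on in {6,7,8} -> compress (id 9, lev 3).
Iteration 4: no rows with depends_on in {9}; recursion stops.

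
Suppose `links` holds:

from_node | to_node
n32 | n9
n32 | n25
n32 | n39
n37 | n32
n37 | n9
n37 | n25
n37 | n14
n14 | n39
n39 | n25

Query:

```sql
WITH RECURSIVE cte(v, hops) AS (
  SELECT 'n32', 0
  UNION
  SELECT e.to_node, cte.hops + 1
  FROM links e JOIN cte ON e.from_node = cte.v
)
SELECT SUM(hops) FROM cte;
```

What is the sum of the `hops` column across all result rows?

Base: (n32, hops=0).
Iteration 1: edges from {n32} -> (n25, hops=1), (n39, hops=1), (n9, hops=1).
Iteration 2: edges from {n25,n39,n9} -> (n25, hops=2).
Iteration 3: no outgoing edges from {n25}; recursion stops.
SUM(hops) = 0 + 1 + 1 + 1 + 2 = 5.

5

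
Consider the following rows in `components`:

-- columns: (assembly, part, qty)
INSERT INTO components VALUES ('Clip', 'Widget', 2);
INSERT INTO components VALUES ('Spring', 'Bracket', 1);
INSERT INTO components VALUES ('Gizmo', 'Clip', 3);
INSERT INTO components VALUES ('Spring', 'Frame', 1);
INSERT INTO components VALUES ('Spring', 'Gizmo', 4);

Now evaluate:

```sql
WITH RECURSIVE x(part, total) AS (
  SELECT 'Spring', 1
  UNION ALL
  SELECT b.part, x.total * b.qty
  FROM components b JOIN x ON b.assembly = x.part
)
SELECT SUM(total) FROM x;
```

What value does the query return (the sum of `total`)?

43

Base: (Spring, total=1).
Iteration 1: components of {Spring} -> Bracket = 1*1 = 1, Frame = 1*1 = 1, Gizmo = 1*4 = 4.
Iteration 2: components of {Bracket,Frame,Gizmo} -> Clip = 4*3 = 12.
Iteration 3: components of {Clip} -> Widget = 12*2 = 24.
Iteration 4: no further components; recursion stops.
SUM(total) = 1 + 4 + 1 + 1 + 12 + 24 = 43.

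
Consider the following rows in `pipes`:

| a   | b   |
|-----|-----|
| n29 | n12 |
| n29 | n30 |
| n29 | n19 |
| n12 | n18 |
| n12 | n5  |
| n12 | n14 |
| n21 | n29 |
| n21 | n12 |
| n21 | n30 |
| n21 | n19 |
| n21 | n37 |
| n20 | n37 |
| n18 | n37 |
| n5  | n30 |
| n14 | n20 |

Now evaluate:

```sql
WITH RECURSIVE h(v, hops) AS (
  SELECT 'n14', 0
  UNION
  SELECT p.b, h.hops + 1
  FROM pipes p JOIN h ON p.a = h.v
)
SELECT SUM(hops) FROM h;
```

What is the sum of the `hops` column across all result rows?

3

Base: (n14, hops=0).
Iteration 1: edges from {n14} -> (n20, hops=1).
Iteration 2: edges from {n20} -> (n37, hops=2).
Iteration 3: no outgoing edges from {n37}; recursion stops.
SUM(hops) = 0 + 1 + 2 = 3.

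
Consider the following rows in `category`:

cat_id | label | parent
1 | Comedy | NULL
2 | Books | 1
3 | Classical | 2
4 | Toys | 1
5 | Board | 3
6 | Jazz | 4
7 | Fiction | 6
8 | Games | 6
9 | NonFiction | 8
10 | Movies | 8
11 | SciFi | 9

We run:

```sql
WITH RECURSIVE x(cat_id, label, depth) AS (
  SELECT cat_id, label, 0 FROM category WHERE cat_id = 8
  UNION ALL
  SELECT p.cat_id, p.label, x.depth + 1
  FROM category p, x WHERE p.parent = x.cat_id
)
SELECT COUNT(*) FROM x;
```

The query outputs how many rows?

Base: cat_id=8 (Games) at depth 0.
Iteration 1: rows with parent in {8} -> NonFiction (id 9, depth 1), Movies (id 10, depth 1).
Iteration 2: rows with parent in {9,10} -> SciFi (id 11, depth 2).
Iteration 3: no rows with parent in {11}; recursion stops.
Total rows emitted: 4.

4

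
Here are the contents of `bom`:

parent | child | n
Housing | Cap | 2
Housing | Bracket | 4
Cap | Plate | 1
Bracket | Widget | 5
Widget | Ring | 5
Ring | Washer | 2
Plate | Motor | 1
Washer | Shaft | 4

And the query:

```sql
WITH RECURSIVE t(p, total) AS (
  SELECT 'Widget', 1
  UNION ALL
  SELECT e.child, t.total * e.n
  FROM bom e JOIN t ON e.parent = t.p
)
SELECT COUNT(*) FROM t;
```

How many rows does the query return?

Base: (Widget, total=1).
Iteration 1: components of {Widget} -> Ring = 1*5 = 5.
Iteration 2: components of {Ring} -> Washer = 5*2 = 10.
Iteration 3: components of {Washer} -> Shaft = 10*4 = 40.
Iteration 4: no further components; recursion stops.
Total rows emitted: 4.

4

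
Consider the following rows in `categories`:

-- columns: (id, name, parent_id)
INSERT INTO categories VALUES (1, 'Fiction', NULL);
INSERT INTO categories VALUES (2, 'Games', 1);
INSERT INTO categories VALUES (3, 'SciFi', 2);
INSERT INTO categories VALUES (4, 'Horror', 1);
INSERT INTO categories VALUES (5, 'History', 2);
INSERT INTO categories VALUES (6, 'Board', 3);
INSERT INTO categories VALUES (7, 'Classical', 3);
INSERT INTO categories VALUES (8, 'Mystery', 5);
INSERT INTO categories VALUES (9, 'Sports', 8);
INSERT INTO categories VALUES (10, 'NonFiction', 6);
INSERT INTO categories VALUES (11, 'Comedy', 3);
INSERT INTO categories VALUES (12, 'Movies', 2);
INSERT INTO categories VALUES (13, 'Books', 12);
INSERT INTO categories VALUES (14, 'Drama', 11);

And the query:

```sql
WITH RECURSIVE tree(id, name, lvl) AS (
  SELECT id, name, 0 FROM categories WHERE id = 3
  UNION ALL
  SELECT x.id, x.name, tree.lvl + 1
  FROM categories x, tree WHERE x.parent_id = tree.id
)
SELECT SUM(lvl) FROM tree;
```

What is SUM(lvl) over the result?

7

Base: id=3 (SciFi) at lvl 0.
Iteration 1: rows with parent_id in {3} -> Board (id 6, lvl 1), Classical (id 7, lvl 1), Comedy (id 11, lvl 1).
Iteration 2: rows with parent_id in {6,7,11} -> NonFiction (id 10, lvl 2), Drama (id 14, lvl 2).
Iteration 3: no rows with parent_id in {10,14}; recursion stops.
SUM(lvl) = 0 + 1 + 1 + 1 + 2 + 2 = 7.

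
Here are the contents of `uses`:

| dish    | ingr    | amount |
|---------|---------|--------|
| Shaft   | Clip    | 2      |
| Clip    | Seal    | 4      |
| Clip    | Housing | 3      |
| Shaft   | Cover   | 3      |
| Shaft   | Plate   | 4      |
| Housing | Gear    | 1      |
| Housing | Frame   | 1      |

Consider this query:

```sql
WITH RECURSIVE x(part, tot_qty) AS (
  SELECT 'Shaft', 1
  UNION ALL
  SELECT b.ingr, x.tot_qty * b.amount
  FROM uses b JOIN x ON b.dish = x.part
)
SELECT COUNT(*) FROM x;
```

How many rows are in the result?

8

Base: (Shaft, tot_qty=1).
Iteration 1: components of {Shaft} -> Clip = 1*2 = 2, Cover = 1*3 = 3, Plate = 1*4 = 4.
Iteration 2: components of {Clip,Cover,Plate} -> Housing = 2*3 = 6, Seal = 2*4 = 8.
Iteration 3: components of {Housing,Seal} -> Frame = 6*1 = 6, Gear = 6*1 = 6.
Iteration 4: no further components; recursion stops.
Total rows emitted: 8.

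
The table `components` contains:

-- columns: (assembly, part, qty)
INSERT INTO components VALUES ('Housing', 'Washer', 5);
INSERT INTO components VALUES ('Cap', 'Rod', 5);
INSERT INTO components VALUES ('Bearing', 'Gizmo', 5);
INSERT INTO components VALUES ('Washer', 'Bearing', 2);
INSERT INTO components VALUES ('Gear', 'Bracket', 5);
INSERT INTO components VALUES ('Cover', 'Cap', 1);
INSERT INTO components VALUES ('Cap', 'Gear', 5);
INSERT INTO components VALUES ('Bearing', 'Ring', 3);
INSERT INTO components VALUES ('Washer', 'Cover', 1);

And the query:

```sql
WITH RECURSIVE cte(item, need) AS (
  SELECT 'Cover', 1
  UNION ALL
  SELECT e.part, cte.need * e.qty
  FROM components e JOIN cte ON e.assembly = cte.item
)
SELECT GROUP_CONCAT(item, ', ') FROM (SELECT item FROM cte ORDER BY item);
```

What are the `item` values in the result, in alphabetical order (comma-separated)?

Base: (Cover, need=1).
Iteration 1: components of {Cover} -> Cap = 1*1 = 1.
Iteration 2: components of {Cap} -> Gear = 1*5 = 5, Rod = 1*5 = 5.
Iteration 3: components of {Gear,Rod} -> Bracket = 5*5 = 25.
Iteration 4: no further components; recursion stops.

Bracket, Cap, Cover, Gear, Rod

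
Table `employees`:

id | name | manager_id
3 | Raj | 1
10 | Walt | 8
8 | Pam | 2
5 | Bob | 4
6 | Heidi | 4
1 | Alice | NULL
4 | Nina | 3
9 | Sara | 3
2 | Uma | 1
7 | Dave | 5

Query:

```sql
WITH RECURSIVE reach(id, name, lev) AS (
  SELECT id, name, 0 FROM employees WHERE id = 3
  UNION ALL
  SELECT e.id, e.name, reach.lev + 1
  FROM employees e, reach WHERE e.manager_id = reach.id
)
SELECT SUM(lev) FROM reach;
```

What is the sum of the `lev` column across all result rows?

Base: id=3 (Raj) at lev 0.
Iteration 1: rows with manager_id in {3} -> Nina (id 4, lev 1), Sara (id 9, lev 1).
Iteration 2: rows with manager_id in {4,9} -> Bob (id 5, lev 2), Heidi (id 6, lev 2).
Iteration 3: rows with manager_id in {5,6} -> Dave (id 7, lev 3).
Iteration 4: no rows with manager_id in {7}; recursion stops.
SUM(lev) = 0 + 1 + 1 + 2 + 2 + 3 = 9.

9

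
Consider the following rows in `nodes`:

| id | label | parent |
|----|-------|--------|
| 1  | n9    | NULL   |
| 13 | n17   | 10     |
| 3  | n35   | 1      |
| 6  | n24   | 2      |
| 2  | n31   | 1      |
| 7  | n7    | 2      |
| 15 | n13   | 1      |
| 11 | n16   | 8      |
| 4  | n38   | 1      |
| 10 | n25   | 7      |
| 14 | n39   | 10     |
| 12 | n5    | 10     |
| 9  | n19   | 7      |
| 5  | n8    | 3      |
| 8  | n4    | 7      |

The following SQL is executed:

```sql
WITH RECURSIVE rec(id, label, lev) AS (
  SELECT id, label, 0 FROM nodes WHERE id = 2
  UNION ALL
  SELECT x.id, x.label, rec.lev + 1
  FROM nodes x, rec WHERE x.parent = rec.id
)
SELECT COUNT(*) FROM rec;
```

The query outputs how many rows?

10

Base: id=2 (n31) at lev 0.
Iteration 1: rows with parent in {2} -> n24 (id 6, lev 1), n7 (id 7, lev 1).
Iteration 2: rows with parent in {6,7} -> n4 (id 8, lev 2), n19 (id 9, lev 2), n25 (id 10, lev 2).
Iteration 3: rows with parent in {8,9,10} -> n16 (id 11, lev 3), n5 (id 12, lev 3), n17 (id 13, lev 3), n39 (id 14, lev 3).
Iteration 4: no rows with parent in {11,12,13,14}; recursion stops.
Total rows emitted: 10.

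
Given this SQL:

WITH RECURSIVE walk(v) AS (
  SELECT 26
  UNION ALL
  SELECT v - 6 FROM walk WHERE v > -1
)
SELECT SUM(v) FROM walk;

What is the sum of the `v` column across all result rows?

Base: v=26.
Iteration 1: 26 > -1 holds -> v = 26 - 6 = 20.
Iteration 2: 20 > -1 holds -> v = 20 - 6 = 14.
Iteration 3: 14 > -1 holds -> v = 14 - 6 = 8.
Iteration 4: 8 > -1 holds -> v = 8 - 6 = 2.
Iteration 5: 2 > -1 holds -> v = 2 - 6 = -4.
Iteration 6: -4 > -1 fails; recursion stops.
SUM(v) = 26 + 20 + 14 + 8 + 2 + -4 = 66.

66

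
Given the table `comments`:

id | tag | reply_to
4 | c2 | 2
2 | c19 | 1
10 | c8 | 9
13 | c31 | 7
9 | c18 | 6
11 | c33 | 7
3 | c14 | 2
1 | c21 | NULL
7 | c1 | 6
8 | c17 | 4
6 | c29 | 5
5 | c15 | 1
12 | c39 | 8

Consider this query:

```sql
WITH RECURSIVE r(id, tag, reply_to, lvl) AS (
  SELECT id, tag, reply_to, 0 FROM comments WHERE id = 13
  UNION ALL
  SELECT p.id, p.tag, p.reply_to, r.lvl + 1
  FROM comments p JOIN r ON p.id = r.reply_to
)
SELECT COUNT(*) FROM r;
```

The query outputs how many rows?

5

Base: id=13 (c31), reply_to=7, lvl 0.
Iteration 1: join on id=7 -> c1 (id 7, reply_to=6, lvl 1).
Iteration 2: join on id=6 -> c29 (id 6, reply_to=5, lvl 2).
Iteration 3: join on id=5 -> c15 (id 5, reply_to=1, lvl 3).
Iteration 4: join on id=1 -> c21 (id 1, reply_to=NULL, lvl 4).
Iteration 5: reply_to is NULL; no match; recursion stops.
Total rows emitted: 5.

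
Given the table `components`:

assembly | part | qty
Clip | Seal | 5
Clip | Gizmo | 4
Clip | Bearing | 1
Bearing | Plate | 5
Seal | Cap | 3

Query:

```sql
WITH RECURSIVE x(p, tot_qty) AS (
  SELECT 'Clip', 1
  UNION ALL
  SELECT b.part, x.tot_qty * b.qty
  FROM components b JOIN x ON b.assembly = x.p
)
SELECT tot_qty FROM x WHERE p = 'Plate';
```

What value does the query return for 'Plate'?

5

Base: (Clip, tot_qty=1).
Iteration 1: components of {Clip} -> Bearing = 1*1 = 1, Gizmo = 1*4 = 4, Seal = 1*5 = 5.
Iteration 2: components of {Bearing,Gizmo,Seal} -> Cap = 5*3 = 15, Plate = 1*5 = 5.
Iteration 3: no further components; recursion stops.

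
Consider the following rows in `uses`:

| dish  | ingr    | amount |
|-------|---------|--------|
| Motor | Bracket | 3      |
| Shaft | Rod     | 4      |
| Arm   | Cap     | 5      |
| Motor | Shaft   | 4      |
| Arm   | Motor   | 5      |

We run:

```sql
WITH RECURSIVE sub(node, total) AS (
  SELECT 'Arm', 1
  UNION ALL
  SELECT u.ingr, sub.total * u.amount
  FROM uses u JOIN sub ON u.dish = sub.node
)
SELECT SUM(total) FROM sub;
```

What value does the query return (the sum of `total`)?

126

Base: (Arm, total=1).
Iteration 1: components of {Arm} -> Cap = 1*5 = 5, Motor = 1*5 = 5.
Iteration 2: components of {Cap,Motor} -> Bracket = 5*3 = 15, Shaft = 5*4 = 20.
Iteration 3: components of {Bracket,Shaft} -> Rod = 20*4 = 80.
Iteration 4: no further components; recursion stops.
SUM(total) = 1 + 5 + 5 + 20 + 15 + 80 = 126.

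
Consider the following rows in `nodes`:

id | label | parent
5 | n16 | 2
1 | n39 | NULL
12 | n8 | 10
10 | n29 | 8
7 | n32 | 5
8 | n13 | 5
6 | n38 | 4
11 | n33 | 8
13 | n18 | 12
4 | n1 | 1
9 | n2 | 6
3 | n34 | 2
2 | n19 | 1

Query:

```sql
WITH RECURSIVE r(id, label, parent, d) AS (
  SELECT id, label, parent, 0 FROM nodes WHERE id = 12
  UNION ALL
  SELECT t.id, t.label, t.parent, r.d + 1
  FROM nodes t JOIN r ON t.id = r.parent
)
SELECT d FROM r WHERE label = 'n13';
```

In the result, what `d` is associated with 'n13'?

Base: id=12 (n8), parent=10, d 0.
Iteration 1: join on id=10 -> n29 (id 10, parent=8, d 1).
Iteration 2: join on id=8 -> n13 (id 8, parent=5, d 2).
Iteration 3: join on id=5 -> n16 (id 5, parent=2, d 3).
Iteration 4: join on id=2 -> n19 (id 2, parent=1, d 4).
Iteration 5: join on id=1 -> n39 (id 1, parent=NULL, d 5).
Iteration 6: parent is NULL; no match; recursion stops.

2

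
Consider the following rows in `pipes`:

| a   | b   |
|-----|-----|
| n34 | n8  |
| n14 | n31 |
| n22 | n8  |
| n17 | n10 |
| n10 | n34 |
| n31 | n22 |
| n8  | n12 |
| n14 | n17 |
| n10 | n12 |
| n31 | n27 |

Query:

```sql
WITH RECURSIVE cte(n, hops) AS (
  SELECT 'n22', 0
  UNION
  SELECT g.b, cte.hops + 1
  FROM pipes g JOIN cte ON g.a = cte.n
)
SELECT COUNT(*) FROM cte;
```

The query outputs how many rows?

3

Base: (n22, hops=0).
Iteration 1: edges from {n22} -> (n8, hops=1).
Iteration 2: edges from {n8} -> (n12, hops=2).
Iteration 3: no outgoing edges from {n12}; recursion stops.
Total rows emitted: 3.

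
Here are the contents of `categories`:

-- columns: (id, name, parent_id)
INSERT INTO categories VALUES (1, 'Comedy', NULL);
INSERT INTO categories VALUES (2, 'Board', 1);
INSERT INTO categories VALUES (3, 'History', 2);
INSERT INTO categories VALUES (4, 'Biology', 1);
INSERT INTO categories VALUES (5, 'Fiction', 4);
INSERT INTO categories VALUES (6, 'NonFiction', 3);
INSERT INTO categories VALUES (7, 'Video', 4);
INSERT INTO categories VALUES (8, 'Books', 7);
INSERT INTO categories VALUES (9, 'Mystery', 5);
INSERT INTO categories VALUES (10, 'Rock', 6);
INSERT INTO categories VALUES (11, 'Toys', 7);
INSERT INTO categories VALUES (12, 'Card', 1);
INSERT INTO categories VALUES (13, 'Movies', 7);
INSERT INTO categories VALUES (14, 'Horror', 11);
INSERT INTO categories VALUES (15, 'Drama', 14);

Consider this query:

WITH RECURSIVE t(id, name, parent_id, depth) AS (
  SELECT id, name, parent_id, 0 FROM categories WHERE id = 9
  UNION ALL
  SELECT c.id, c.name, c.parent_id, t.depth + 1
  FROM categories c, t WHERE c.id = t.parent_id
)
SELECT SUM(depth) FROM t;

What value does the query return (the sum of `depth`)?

Base: id=9 (Mystery), parent_id=5, depth 0.
Iteration 1: join on id=5 -> Fiction (id 5, parent_id=4, depth 1).
Iteration 2: join on id=4 -> Biology (id 4, parent_id=1, depth 2).
Iteration 3: join on id=1 -> Comedy (id 1, parent_id=NULL, depth 3).
Iteration 4: parent_id is NULL; no match; recursion stops.
SUM(depth) = 0 + 1 + 2 + 3 = 6.

6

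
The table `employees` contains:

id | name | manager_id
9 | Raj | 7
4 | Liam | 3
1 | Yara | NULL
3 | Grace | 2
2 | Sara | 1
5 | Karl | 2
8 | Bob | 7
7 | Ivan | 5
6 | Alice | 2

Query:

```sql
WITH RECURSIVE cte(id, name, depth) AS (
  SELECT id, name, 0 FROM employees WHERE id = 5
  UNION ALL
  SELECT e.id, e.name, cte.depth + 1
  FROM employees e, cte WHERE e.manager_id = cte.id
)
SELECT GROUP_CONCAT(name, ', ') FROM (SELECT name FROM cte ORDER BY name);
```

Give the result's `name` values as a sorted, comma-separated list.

Bob, Ivan, Karl, Raj

Base: id=5 (Karl) at depth 0.
Iteration 1: rows with manager_id in {5} -> Ivan (id 7, depth 1).
Iteration 2: rows with manager_id in {7} -> Bob (id 8, depth 2), Raj (id 9, depth 2).
Iteration 3: no rows with manager_id in {8,9}; recursion stops.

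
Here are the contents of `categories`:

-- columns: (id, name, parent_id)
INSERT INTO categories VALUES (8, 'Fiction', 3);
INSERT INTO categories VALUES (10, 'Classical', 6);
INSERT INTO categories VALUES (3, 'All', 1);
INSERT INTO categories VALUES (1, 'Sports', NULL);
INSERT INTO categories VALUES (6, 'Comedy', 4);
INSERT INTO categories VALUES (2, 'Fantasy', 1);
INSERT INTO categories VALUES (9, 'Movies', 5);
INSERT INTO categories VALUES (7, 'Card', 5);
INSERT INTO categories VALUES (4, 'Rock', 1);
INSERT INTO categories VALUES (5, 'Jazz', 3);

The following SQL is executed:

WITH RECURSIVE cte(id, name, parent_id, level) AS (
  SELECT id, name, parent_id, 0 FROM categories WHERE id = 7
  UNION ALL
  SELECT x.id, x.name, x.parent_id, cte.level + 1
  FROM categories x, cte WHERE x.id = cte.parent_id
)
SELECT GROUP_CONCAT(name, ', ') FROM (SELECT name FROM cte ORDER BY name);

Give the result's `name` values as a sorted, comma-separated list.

All, Card, Jazz, Sports

Base: id=7 (Card), parent_id=5, level 0.
Iteration 1: join on id=5 -> Jazz (id 5, parent_id=3, level 1).
Iteration 2: join on id=3 -> All (id 3, parent_id=1, level 2).
Iteration 3: join on id=1 -> Sports (id 1, parent_id=NULL, level 3).
Iteration 4: parent_id is NULL; no match; recursion stops.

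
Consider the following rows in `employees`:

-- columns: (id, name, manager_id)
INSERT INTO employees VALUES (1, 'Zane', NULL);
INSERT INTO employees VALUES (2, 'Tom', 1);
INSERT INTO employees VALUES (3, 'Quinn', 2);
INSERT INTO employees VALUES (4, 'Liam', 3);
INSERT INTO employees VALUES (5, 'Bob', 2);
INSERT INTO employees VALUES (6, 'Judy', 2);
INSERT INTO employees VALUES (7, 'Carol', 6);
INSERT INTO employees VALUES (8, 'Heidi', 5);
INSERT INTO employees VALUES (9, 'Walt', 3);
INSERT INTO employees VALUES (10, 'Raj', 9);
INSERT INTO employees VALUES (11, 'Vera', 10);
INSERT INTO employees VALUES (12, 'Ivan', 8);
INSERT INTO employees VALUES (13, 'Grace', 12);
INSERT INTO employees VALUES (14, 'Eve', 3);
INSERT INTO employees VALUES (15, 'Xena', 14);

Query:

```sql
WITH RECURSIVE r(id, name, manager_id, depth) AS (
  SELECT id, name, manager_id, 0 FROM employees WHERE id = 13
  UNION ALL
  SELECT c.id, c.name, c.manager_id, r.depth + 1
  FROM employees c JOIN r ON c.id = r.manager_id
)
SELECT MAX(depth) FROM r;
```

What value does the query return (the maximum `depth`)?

5

Base: id=13 (Grace), manager_id=12, depth 0.
Iteration 1: join on id=12 -> Ivan (id 12, manager_id=8, depth 1).
Iteration 2: join on id=8 -> Heidi (id 8, manager_id=5, depth 2).
Iteration 3: join on id=5 -> Bob (id 5, manager_id=2, depth 3).
Iteration 4: join on id=2 -> Tom (id 2, manager_id=1, depth 4).
Iteration 5: join on id=1 -> Zane (id 1, manager_id=NULL, depth 5).
Iteration 6: manager_id is NULL; no match; recursion stops.
depth values: 0, 1, 2, 3, 4, 5; the maximum is 5.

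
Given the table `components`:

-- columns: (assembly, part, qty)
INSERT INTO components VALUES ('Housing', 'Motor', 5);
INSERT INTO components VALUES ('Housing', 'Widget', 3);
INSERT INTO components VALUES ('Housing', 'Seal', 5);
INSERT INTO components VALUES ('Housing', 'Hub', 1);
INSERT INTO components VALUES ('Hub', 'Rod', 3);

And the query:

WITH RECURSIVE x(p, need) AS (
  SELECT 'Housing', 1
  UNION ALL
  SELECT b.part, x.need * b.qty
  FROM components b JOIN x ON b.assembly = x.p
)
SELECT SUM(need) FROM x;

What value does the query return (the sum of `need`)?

18

Base: (Housing, need=1).
Iteration 1: components of {Housing} -> Hub = 1*1 = 1, Motor = 1*5 = 5, Seal = 1*5 = 5, Widget = 1*3 = 3.
Iteration 2: components of {Hub,Motor,Seal,Widget} -> Rod = 1*3 = 3.
Iteration 3: no further components; recursion stops.
SUM(need) = 1 + 5 + 3 + 5 + 1 + 3 = 18.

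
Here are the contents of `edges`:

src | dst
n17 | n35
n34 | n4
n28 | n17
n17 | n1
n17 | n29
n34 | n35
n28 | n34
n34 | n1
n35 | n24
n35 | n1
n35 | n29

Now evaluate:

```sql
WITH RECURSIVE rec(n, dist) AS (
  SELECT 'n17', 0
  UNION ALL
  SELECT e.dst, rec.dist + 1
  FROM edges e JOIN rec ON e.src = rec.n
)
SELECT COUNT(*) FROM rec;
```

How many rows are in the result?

Base: (n17, dist=0).
Iteration 1: edges from {n17} -> (n1, dist=1), (n29, dist=1), (n35, dist=1).
Iteration 2: edges from {n1,n29,n35} -> (n1, dist=2), (n24, dist=2), (n29, dist=2).
Iteration 3: no outgoing edges from {n1,n24,n29}; recursion stops.
Total rows emitted: 7.

7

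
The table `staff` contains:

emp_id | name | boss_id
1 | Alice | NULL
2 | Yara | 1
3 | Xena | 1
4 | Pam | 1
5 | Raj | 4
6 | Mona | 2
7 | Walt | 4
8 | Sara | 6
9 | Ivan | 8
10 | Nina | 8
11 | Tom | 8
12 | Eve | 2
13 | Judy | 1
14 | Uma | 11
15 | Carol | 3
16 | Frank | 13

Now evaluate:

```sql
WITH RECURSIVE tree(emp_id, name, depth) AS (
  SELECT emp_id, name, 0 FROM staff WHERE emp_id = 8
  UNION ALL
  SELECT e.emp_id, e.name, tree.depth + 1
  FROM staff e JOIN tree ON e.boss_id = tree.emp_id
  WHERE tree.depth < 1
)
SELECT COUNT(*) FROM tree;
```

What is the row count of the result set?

4

Base: emp_id=8 (Sara) at depth 0.
Iteration 1: rows with boss_id in {8} -> Ivan (id 9, depth 1), Nina (id 10, depth 1), Tom (id 11, depth 1).
Iteration 2: depth < 1 fails for all current rows; recursion stops.
Total rows emitted: 4.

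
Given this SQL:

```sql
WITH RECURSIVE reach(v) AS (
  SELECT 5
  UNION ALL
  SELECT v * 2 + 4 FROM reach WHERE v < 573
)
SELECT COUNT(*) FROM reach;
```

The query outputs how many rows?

8

Base: v=5.
Iteration 1: 5 < 573 holds -> v = 5 * 2 + 4 = 14.
Iteration 2: 14 < 573 holds -> v = 14 * 2 + 4 = 32.
Iteration 3: 32 < 573 holds -> v = 32 * 2 + 4 = 68.
Iteration 4: 68 < 573 holds -> v = 68 * 2 + 4 = 140.
Iteration 5: 140 < 573 holds -> v = 140 * 2 + 4 = 284.
Iteration 6: 284 < 573 holds -> v = 284 * 2 + 4 = 572.
Iteration 7: 572 < 573 holds -> v = 572 * 2 + 4 = 1148.
Iteration 8: 1148 < 573 fails; recursion stops.
Total rows emitted: 8.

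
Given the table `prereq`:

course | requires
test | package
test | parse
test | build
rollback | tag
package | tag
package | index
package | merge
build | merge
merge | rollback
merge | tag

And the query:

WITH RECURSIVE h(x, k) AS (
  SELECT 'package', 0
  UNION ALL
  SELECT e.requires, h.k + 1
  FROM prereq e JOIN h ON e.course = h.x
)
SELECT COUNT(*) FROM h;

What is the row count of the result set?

7

Base: (package, k=0).
Iteration 1: edges from {package} -> (index, k=1), (merge, k=1), (tag, k=1).
Iteration 2: edges from {index,merge,tag} -> (rollback, k=2), (tag, k=2).
Iteration 3: edges from {rollback,tag} -> (tag, k=3).
Iteration 4: no outgoing edges from {tag}; recursion stops.
Total rows emitted: 7.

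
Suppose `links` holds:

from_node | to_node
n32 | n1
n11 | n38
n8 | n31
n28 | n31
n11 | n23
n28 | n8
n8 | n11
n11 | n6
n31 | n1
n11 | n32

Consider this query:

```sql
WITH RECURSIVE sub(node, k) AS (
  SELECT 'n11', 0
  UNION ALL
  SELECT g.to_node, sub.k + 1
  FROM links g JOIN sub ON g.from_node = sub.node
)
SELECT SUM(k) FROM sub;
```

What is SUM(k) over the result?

6

Base: (n11, k=0).
Iteration 1: edges from {n11} -> (n23, k=1), (n32, k=1), (n38, k=1), (n6, k=1).
Iteration 2: edges from {n23,n32,n38,n6} -> (n1, k=2).
Iteration 3: no outgoing edges from {n1}; recursion stops.
SUM(k) = 0 + 1 + 1 + 1 + 1 + 2 = 6.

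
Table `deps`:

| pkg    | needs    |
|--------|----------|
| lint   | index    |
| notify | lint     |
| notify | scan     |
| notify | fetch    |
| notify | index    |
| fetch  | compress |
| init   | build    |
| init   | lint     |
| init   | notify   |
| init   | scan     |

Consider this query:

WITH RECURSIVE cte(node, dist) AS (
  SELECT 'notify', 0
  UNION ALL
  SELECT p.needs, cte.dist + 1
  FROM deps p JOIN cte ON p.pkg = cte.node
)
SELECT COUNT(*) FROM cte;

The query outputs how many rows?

Base: (notify, dist=0).
Iteration 1: edges from {notify} -> (fetch, dist=1), (index, dist=1), (lint, dist=1), (scan, dist=1).
Iteration 2: edges from {fetch,index,lint,scan} -> (compress, dist=2), (index, dist=2).
Iteration 3: no outgoing edges from {compress,index}; recursion stops.
Total rows emitted: 7.

7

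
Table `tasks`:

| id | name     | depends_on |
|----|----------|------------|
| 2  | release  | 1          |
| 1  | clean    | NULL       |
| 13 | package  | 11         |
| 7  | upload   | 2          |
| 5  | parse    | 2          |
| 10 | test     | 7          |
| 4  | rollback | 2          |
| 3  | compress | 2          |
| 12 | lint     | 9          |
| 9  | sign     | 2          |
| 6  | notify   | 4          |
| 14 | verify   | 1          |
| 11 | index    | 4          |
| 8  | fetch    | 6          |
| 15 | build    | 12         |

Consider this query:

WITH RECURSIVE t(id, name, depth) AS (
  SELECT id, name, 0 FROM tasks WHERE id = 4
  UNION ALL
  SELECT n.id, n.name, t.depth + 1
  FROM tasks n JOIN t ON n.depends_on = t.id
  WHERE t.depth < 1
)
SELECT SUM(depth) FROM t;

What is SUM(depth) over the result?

Base: id=4 (rollback) at depth 0.
Iteration 1: rows with depends_on in {4} -> notify (id 6, depth 1), index (id 11, depth 1).
Iteration 2: depth < 1 fails for all current rows; recursion stops.
SUM(depth) = 0 + 1 + 1 = 2.

2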